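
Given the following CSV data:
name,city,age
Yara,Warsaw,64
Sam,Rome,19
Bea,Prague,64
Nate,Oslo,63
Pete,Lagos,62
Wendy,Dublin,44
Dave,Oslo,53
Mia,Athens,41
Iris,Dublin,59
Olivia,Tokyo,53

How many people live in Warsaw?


Scanning city column for 'Warsaw':
  Row 1: Yara -> MATCH
Total matches: 1

ANSWER: 1


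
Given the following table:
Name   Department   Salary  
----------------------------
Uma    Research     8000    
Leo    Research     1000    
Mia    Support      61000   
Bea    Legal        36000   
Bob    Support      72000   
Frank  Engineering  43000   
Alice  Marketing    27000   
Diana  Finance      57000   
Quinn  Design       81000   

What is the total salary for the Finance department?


Finance department members:
  Diana: 57000
Total = 57000 = 57000

ANSWER: 57000


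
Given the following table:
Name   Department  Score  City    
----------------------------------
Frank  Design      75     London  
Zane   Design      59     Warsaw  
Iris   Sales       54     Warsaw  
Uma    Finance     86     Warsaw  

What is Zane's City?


Row 2: Zane
City = Warsaw

ANSWER: Warsaw


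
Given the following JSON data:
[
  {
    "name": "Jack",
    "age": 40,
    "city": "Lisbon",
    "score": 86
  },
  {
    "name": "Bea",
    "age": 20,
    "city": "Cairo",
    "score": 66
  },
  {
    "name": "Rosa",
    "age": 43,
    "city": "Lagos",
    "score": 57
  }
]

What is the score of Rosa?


Looking up record where name = Rosa
Record index: 2
Field 'score' = 57

ANSWER: 57


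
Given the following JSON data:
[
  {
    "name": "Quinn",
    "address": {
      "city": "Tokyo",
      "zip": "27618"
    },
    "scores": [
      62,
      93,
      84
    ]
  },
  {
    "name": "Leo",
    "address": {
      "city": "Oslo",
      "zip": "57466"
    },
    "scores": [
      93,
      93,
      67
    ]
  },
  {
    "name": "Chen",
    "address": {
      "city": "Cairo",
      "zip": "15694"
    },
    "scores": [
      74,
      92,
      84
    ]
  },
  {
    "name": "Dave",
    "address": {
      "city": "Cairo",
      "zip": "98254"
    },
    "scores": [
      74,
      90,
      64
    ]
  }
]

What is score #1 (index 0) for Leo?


Path: records[1].scores[0]
Value: 93

ANSWER: 93


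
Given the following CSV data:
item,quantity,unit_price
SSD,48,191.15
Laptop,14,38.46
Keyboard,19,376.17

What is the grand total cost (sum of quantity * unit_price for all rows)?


Computing row totals:
  SSD: 48 * 191.15 = 9175.2
  Laptop: 14 * 38.46 = 538.44
  Keyboard: 19 * 376.17 = 7147.23
Grand total = 9175.2 + 538.44 + 7147.23 = 16860.87

ANSWER: 16860.87


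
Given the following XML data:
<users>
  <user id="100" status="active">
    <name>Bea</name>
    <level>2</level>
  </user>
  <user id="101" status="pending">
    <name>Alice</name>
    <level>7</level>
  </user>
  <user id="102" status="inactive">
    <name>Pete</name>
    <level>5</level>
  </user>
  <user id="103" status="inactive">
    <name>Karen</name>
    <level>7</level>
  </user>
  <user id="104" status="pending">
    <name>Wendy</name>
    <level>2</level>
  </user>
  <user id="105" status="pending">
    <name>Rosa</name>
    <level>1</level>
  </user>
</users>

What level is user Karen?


Finding user: Karen
<level>7</level>

ANSWER: 7


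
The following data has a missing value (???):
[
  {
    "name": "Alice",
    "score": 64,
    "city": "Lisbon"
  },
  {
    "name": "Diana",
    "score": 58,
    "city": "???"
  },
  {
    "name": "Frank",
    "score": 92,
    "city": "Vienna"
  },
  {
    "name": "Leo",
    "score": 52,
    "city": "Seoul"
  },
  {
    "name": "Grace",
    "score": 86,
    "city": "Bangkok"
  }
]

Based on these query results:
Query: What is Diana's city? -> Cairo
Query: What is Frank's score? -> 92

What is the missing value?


The missing value is Diana's city
From query: Diana's city = Cairo

ANSWER: Cairo


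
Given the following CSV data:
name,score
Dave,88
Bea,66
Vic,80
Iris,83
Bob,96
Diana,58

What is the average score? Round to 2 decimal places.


Scores: 88, 66, 80, 83, 96, 58
Sum = 471
Count = 6
Average = 471 / 6 = 78.50

ANSWER: 78.50


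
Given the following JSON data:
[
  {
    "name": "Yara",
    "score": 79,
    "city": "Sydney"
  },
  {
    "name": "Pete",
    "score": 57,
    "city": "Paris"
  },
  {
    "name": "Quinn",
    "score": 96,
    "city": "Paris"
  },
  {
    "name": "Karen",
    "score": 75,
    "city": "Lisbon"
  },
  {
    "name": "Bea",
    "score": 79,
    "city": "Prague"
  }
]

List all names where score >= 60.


Filtering records where score >= 60:
  Yara (score=79) -> YES
  Pete (score=57) -> no
  Quinn (score=96) -> YES
  Karen (score=75) -> YES
  Bea (score=79) -> YES


ANSWER: Yara, Quinn, Karen, Bea


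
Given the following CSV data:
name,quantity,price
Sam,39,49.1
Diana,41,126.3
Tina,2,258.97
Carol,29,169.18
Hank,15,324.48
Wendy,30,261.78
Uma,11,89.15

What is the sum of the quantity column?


Values in 'quantity' column:
  Row 1: 39
  Row 2: 41
  Row 3: 2
  Row 4: 29
  Row 5: 15
  Row 6: 30
  Row 7: 11
Sum = 39 + 41 + 2 + 29 + 15 + 30 + 11 = 167

ANSWER: 167


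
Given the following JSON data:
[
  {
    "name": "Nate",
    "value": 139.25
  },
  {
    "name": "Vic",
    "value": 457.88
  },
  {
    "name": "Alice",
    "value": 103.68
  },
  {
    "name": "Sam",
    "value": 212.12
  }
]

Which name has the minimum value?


Comparing values:
  Nate: 139.25
  Vic: 457.88
  Alice: 103.68
  Sam: 212.12
Minimum: Alice (103.68)

ANSWER: Alice


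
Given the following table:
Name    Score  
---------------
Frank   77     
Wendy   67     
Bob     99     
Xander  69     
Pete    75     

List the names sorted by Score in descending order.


Sorting by Score (descending):
  Bob: 99
  Frank: 77
  Pete: 75
  Xander: 69
  Wendy: 67


ANSWER: Bob, Frank, Pete, Xander, Wendy


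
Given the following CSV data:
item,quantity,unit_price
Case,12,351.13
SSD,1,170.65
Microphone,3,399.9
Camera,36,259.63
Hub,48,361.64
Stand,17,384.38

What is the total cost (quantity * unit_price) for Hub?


Row: Hub
quantity = 48
unit_price = 361.64
total = 48 * 361.64 = 17358.72

ANSWER: 17358.72


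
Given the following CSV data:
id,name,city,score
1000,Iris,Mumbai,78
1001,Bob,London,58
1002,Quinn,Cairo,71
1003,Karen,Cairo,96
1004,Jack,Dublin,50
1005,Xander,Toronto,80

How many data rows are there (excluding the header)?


Counting rows (excluding header):
Header: id,name,city,score
Data rows: 6

ANSWER: 6


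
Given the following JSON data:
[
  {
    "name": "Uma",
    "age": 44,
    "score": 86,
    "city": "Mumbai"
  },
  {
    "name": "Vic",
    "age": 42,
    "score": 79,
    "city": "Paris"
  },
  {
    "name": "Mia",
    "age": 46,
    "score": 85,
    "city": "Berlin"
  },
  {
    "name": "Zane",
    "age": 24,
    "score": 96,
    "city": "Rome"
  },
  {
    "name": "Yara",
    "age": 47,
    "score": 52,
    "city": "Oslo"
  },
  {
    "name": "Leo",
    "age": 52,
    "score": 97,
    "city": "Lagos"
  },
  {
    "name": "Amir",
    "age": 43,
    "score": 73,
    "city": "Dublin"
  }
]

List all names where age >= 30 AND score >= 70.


Checking both conditions:
  Uma (age=44, score=86) -> YES
  Vic (age=42, score=79) -> YES
  Mia (age=46, score=85) -> YES
  Zane (age=24, score=96) -> no
  Yara (age=47, score=52) -> no
  Leo (age=52, score=97) -> YES
  Amir (age=43, score=73) -> YES


ANSWER: Uma, Vic, Mia, Leo, Amir


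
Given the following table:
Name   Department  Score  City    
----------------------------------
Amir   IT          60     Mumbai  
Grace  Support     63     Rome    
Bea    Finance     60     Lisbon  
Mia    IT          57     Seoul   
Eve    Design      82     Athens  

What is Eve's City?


Row 5: Eve
City = Athens

ANSWER: Athens


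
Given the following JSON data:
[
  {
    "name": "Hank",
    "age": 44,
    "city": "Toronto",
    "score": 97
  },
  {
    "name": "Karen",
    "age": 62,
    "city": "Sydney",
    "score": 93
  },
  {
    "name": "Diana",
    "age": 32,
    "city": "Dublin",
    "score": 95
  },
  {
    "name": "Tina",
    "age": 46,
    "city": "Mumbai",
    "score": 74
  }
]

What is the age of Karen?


Looking up record where name = Karen
Record index: 1
Field 'age' = 62

ANSWER: 62


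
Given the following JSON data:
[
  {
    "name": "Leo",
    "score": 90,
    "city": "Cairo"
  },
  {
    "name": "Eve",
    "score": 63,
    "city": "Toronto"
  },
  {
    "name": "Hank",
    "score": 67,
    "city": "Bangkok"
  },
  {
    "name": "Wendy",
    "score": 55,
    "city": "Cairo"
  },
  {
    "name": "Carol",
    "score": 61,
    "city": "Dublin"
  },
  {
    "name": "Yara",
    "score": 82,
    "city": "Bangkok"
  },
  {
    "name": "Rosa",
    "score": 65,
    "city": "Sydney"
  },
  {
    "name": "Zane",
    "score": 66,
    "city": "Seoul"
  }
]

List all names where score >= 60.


Filtering records where score >= 60:
  Leo (score=90) -> YES
  Eve (score=63) -> YES
  Hank (score=67) -> YES
  Wendy (score=55) -> no
  Carol (score=61) -> YES
  Yara (score=82) -> YES
  Rosa (score=65) -> YES
  Zane (score=66) -> YES


ANSWER: Leo, Eve, Hank, Carol, Yara, Rosa, Zane


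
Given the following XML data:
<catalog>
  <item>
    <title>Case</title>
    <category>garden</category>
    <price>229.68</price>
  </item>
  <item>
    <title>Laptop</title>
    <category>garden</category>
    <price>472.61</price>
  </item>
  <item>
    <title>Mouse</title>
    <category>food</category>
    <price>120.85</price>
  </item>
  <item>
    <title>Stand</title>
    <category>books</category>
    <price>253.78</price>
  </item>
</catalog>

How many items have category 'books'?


Scanning <item> elements for <category>books</category>:
  Item 4: Stand -> MATCH
Count: 1

ANSWER: 1


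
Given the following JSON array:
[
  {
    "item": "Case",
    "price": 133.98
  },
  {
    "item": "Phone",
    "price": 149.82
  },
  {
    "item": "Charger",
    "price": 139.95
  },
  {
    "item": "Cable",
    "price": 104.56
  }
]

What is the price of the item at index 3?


Array index 3 -> Cable
price = 104.56

ANSWER: 104.56


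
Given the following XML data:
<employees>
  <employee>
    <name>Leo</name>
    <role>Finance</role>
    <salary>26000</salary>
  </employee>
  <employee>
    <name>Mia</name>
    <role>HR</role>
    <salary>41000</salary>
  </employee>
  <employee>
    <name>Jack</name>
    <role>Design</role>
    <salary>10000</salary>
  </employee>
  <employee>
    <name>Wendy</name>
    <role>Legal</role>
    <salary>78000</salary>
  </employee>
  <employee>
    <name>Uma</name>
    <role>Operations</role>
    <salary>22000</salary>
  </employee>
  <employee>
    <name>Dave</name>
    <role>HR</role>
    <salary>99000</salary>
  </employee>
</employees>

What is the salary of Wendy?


Searching for <employee> with <name>Wendy</name>
Found at position 4
<salary>78000</salary>

ANSWER: 78000


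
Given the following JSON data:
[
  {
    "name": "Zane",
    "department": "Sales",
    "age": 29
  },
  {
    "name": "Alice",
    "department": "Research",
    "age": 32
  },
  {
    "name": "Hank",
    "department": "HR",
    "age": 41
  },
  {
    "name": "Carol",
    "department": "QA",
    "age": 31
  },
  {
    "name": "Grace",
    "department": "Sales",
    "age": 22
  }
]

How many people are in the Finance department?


Scanning records for department = Finance
  No matches found
Count: 0

ANSWER: 0


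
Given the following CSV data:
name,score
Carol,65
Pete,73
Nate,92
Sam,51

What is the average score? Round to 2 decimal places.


Scores: 65, 73, 92, 51
Sum = 281
Count = 4
Average = 281 / 4 = 70.25

ANSWER: 70.25


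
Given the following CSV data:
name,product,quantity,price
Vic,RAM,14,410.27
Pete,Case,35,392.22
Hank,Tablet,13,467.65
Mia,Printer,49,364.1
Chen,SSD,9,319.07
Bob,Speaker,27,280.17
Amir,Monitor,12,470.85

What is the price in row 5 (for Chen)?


Row 5: Chen
Column 'price' = 319.07

ANSWER: 319.07


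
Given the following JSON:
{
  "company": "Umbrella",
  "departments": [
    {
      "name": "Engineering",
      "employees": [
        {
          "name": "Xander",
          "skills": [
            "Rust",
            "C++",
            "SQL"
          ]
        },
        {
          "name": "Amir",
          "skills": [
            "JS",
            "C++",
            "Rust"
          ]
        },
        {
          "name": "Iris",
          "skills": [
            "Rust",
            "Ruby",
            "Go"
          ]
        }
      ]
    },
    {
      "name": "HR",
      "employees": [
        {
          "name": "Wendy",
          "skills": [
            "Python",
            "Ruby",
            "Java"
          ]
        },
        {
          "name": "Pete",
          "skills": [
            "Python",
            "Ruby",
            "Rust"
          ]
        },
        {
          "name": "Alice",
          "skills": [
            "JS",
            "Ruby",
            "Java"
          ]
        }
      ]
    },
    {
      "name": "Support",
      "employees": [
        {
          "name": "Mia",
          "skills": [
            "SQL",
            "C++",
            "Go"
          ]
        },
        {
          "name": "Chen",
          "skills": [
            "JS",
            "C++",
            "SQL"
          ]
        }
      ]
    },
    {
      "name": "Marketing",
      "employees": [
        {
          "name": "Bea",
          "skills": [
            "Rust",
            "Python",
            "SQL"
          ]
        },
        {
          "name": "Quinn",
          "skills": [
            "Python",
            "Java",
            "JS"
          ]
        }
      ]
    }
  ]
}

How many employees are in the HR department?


Path: departments[1].employees
Count: 3

ANSWER: 3


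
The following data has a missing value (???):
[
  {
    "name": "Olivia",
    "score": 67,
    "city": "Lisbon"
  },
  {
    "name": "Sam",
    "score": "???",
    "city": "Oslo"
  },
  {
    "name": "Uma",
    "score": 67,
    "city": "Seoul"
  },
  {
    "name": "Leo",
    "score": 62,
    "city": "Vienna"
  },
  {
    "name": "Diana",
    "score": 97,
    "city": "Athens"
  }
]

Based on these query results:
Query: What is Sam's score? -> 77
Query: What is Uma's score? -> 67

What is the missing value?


The missing value is Sam's score
From query: Sam's score = 77

ANSWER: 77


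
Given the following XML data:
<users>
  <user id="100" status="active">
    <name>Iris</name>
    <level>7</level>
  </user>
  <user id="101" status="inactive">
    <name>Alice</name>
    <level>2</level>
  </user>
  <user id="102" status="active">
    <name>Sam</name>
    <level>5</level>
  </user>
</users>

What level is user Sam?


Finding user: Sam
<level>5</level>

ANSWER: 5


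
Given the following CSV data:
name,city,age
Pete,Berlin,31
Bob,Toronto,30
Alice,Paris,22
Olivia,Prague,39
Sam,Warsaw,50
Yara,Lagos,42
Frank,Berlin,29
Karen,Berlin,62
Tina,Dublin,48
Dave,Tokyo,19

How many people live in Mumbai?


Scanning city column for 'Mumbai':
Total matches: 0

ANSWER: 0


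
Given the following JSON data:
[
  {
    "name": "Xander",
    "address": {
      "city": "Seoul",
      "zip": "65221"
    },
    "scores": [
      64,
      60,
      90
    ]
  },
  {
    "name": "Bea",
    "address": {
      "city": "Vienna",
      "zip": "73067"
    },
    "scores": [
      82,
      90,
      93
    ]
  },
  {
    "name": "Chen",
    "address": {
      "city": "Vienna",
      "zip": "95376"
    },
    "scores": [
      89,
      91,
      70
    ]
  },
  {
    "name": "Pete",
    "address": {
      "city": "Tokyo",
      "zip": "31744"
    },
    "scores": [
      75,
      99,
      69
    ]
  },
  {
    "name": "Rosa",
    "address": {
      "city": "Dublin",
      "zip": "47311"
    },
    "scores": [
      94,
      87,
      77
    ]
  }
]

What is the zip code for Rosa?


Path: records[4].address.zip
Value: 47311

ANSWER: 47311


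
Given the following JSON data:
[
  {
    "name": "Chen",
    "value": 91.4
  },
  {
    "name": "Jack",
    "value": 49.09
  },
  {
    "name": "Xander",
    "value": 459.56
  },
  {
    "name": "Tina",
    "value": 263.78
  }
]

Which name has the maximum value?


Comparing values:
  Chen: 91.4
  Jack: 49.09
  Xander: 459.56
  Tina: 263.78
Maximum: Xander (459.56)

ANSWER: Xander


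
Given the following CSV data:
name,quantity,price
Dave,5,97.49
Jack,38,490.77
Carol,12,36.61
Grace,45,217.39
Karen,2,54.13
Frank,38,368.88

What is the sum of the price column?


Values in 'price' column:
  Row 1: 97.49
  Row 2: 490.77
  Row 3: 36.61
  Row 4: 217.39
  Row 5: 54.13
  Row 6: 368.88
Sum = 97.49 + 490.77 + 36.61 + 217.39 + 54.13 + 368.88 = 1265.27

ANSWER: 1265.27


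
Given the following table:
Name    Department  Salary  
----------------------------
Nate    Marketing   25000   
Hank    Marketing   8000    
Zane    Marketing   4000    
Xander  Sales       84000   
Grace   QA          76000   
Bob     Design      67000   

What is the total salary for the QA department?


QA department members:
  Grace: 76000
Total = 76000 = 76000

ANSWER: 76000


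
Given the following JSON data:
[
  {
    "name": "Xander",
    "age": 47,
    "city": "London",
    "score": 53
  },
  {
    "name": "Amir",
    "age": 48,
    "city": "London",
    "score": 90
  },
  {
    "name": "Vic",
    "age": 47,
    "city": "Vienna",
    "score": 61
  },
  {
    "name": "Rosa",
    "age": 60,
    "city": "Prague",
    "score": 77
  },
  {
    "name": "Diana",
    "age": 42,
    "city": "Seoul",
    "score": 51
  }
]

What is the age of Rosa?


Looking up record where name = Rosa
Record index: 3
Field 'age' = 60

ANSWER: 60


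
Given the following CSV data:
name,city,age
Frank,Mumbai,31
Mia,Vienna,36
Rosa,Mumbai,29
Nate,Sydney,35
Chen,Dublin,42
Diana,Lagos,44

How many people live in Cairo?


Scanning city column for 'Cairo':
Total matches: 0

ANSWER: 0


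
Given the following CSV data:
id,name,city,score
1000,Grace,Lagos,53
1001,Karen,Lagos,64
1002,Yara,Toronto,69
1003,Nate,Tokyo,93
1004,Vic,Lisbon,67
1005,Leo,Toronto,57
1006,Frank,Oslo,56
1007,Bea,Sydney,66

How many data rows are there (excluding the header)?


Counting rows (excluding header):
Header: id,name,city,score
Data rows: 8

ANSWER: 8


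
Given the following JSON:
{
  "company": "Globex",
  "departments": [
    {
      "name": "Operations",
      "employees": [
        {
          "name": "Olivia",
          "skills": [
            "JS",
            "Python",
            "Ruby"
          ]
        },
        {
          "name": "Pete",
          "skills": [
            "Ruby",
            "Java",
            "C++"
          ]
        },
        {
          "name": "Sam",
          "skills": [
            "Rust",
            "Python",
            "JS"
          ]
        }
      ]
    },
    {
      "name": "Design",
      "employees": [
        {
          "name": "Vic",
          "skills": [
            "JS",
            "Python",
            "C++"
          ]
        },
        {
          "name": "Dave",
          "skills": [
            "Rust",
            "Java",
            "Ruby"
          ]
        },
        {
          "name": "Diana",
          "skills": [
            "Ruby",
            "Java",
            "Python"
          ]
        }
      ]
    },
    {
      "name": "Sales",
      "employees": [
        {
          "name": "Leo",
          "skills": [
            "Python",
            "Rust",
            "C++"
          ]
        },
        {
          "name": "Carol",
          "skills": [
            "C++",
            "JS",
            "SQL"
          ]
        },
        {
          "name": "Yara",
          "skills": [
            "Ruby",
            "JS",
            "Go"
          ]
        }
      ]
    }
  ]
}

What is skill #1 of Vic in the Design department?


Path: departments[1].employees[0].skills[0]
Value: JS

ANSWER: JS


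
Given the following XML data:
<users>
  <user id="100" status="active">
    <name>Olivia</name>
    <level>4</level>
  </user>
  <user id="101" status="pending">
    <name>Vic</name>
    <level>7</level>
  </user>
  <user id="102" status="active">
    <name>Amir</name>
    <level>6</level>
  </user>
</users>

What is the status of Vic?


Finding user with name = Vic
user id="101" status="pending"

ANSWER: pending


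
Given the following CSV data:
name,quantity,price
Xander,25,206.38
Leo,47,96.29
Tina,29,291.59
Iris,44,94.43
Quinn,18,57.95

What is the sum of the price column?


Values in 'price' column:
  Row 1: 206.38
  Row 2: 96.29
  Row 3: 291.59
  Row 4: 94.43
  Row 5: 57.95
Sum = 206.38 + 96.29 + 291.59 + 94.43 + 57.95 = 746.64

ANSWER: 746.64


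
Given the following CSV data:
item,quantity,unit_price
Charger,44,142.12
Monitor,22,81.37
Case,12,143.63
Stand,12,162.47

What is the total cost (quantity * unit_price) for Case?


Row: Case
quantity = 12
unit_price = 143.63
total = 12 * 143.63 = 1723.56

ANSWER: 1723.56


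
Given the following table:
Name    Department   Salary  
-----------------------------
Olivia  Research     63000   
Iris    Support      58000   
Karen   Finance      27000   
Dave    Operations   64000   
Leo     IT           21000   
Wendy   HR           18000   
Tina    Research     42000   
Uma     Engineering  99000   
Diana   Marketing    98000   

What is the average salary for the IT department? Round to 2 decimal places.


IT department members:
  Leo: 21000
Sum = 21000
Count = 1
Average = 21000 / 1 = 21000.00

ANSWER: 21000.00


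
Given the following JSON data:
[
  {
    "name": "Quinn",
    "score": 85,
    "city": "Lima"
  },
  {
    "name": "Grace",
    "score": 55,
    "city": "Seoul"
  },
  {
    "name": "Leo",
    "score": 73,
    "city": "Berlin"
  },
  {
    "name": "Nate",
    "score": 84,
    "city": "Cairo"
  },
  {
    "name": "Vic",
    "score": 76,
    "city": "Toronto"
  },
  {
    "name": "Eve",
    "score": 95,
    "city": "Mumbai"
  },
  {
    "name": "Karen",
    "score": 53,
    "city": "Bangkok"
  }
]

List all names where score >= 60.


Filtering records where score >= 60:
  Quinn (score=85) -> YES
  Grace (score=55) -> no
  Leo (score=73) -> YES
  Nate (score=84) -> YES
  Vic (score=76) -> YES
  Eve (score=95) -> YES
  Karen (score=53) -> no


ANSWER: Quinn, Leo, Nate, Vic, Eve


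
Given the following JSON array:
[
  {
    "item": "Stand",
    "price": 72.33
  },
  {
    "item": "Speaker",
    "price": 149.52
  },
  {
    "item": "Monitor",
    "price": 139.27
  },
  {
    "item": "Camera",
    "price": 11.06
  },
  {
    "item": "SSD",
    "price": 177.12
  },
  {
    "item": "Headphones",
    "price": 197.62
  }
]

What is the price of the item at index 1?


Array index 1 -> Speaker
price = 149.52

ANSWER: 149.52


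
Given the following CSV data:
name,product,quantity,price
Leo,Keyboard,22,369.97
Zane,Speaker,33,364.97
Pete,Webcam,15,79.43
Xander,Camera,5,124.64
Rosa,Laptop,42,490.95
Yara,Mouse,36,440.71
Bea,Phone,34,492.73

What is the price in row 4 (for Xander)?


Row 4: Xander
Column 'price' = 124.64

ANSWER: 124.64


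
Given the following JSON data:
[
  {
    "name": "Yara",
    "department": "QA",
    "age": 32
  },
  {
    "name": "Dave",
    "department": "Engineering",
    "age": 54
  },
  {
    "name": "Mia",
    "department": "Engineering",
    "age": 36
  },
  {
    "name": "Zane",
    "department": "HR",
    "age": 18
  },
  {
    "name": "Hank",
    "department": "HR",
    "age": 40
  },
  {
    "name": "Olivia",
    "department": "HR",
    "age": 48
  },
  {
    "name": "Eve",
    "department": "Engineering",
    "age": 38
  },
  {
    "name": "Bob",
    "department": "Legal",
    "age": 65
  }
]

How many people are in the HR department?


Scanning records for department = HR
  Record 3: Zane
  Record 4: Hank
  Record 5: Olivia
Count: 3

ANSWER: 3


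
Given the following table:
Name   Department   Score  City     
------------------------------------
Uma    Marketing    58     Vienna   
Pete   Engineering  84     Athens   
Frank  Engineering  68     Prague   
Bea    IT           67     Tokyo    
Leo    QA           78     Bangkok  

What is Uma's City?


Row 1: Uma
City = Vienna

ANSWER: Vienna


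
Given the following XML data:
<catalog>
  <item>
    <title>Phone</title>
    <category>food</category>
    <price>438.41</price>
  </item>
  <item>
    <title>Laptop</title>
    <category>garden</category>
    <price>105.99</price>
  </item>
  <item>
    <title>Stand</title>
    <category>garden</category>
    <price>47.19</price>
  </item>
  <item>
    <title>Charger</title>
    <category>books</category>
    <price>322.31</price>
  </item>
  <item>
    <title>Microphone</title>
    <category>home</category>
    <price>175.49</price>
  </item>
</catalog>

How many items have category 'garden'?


Scanning <item> elements for <category>garden</category>:
  Item 2: Laptop -> MATCH
  Item 3: Stand -> MATCH
Count: 2

ANSWER: 2


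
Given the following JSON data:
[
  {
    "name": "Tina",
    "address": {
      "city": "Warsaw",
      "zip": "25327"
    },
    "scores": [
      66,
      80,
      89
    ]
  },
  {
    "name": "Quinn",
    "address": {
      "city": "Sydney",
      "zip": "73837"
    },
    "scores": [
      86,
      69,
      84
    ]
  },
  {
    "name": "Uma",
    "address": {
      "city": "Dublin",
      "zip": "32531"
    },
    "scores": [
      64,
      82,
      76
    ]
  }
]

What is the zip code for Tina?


Path: records[0].address.zip
Value: 25327

ANSWER: 25327


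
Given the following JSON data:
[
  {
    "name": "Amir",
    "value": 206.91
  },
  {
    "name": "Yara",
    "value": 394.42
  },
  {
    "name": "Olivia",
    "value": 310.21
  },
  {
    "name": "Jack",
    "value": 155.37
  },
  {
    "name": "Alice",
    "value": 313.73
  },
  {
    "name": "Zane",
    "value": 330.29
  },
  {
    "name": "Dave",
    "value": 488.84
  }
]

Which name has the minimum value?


Comparing values:
  Amir: 206.91
  Yara: 394.42
  Olivia: 310.21
  Jack: 155.37
  Alice: 313.73
  Zane: 330.29
  Dave: 488.84
Minimum: Jack (155.37)

ANSWER: Jack


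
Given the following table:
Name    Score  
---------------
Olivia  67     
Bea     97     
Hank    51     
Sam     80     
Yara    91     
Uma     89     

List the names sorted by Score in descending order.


Sorting by Score (descending):
  Bea: 97
  Yara: 91
  Uma: 89
  Sam: 80
  Olivia: 67
  Hank: 51


ANSWER: Bea, Yara, Uma, Sam, Olivia, Hank


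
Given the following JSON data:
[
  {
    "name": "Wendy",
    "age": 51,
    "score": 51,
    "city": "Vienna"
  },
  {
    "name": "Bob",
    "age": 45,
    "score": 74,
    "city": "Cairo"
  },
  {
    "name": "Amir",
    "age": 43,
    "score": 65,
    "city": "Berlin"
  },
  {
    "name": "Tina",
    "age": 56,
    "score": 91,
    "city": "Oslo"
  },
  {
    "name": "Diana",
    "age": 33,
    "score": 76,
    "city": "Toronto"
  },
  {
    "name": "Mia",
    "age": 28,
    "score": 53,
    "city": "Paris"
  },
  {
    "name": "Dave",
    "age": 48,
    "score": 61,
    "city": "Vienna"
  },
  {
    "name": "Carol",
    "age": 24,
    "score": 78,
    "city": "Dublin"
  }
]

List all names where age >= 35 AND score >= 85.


Checking both conditions:
  Wendy (age=51, score=51) -> no
  Bob (age=45, score=74) -> no
  Amir (age=43, score=65) -> no
  Tina (age=56, score=91) -> YES
  Diana (age=33, score=76) -> no
  Mia (age=28, score=53) -> no
  Dave (age=48, score=61) -> no
  Carol (age=24, score=78) -> no


ANSWER: Tina


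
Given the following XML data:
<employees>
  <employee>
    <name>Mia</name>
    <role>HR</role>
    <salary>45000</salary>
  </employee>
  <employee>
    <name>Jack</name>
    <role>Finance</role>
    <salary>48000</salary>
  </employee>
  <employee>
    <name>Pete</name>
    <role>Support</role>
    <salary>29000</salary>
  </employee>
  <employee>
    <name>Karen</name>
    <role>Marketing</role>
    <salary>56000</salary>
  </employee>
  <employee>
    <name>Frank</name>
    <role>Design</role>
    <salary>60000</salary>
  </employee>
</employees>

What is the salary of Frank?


Searching for <employee> with <name>Frank</name>
Found at position 5
<salary>60000</salary>

ANSWER: 60000


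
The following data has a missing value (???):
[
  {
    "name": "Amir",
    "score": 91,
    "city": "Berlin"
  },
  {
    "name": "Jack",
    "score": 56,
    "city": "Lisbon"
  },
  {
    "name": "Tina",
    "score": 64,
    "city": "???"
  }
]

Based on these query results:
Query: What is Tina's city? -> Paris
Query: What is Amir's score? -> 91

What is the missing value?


The missing value is Tina's city
From query: Tina's city = Paris

ANSWER: Paris


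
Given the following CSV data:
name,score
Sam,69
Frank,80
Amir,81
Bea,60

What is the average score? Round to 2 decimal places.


Scores: 69, 80, 81, 60
Sum = 290
Count = 4
Average = 290 / 4 = 72.50

ANSWER: 72.50


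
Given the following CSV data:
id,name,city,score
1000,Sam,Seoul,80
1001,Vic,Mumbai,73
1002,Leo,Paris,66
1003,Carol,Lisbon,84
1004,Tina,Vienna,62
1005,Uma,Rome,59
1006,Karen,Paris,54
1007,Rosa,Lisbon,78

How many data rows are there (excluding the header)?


Counting rows (excluding header):
Header: id,name,city,score
Data rows: 8

ANSWER: 8


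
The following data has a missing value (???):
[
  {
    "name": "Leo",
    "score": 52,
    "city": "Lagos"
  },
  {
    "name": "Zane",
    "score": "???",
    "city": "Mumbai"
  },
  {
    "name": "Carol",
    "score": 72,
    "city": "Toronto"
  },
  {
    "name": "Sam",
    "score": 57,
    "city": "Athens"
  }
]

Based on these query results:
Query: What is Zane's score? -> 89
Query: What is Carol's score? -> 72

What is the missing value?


The missing value is Zane's score
From query: Zane's score = 89

ANSWER: 89


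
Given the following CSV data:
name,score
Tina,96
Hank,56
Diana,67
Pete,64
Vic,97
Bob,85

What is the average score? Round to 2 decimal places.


Scores: 96, 56, 67, 64, 97, 85
Sum = 465
Count = 6
Average = 465 / 6 = 77.50

ANSWER: 77.50


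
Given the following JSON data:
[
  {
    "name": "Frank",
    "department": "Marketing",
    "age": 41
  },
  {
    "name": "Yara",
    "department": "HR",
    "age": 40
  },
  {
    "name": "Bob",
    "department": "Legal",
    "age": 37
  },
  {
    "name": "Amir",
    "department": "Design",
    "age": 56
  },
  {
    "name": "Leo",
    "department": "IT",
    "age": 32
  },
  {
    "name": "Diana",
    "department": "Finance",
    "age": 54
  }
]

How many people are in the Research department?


Scanning records for department = Research
  No matches found
Count: 0

ANSWER: 0


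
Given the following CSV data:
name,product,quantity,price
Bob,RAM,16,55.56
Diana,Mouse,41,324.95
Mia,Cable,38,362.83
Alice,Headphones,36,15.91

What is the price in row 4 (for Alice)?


Row 4: Alice
Column 'price' = 15.91

ANSWER: 15.91


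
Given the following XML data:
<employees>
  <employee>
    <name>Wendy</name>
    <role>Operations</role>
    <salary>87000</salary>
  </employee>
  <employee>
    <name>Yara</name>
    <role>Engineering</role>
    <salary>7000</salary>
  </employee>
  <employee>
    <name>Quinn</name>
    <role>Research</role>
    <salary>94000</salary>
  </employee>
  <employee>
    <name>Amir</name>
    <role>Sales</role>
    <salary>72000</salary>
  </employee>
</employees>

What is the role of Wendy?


Searching for <employee> with <name>Wendy</name>
Found at position 1
<role>Operations</role>

ANSWER: Operations


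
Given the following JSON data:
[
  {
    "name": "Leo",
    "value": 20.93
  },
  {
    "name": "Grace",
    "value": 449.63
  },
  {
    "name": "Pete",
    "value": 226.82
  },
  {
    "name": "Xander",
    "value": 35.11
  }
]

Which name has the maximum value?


Comparing values:
  Leo: 20.93
  Grace: 449.63
  Pete: 226.82
  Xander: 35.11
Maximum: Grace (449.63)

ANSWER: Grace


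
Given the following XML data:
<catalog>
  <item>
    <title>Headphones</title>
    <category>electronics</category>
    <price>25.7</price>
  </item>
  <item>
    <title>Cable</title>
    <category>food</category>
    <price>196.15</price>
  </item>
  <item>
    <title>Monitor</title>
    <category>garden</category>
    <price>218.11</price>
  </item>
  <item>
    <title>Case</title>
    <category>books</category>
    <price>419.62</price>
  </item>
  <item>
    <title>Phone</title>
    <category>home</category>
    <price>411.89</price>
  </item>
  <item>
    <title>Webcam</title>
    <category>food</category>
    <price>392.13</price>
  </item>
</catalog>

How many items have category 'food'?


Scanning <item> elements for <category>food</category>:
  Item 2: Cable -> MATCH
  Item 6: Webcam -> MATCH
Count: 2

ANSWER: 2


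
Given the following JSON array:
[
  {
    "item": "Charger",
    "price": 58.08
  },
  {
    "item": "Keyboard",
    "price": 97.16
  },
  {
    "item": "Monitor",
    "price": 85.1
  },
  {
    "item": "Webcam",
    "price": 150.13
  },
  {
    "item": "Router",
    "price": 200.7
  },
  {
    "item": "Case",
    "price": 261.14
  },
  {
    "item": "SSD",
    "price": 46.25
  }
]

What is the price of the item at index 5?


Array index 5 -> Case
price = 261.14

ANSWER: 261.14


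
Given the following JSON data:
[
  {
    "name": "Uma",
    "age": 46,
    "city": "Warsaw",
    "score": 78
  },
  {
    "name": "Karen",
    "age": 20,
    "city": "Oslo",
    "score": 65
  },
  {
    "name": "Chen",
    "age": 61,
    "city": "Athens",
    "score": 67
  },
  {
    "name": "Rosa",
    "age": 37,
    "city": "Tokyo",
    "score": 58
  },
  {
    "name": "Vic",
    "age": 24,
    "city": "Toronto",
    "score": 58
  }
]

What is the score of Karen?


Looking up record where name = Karen
Record index: 1
Field 'score' = 65

ANSWER: 65


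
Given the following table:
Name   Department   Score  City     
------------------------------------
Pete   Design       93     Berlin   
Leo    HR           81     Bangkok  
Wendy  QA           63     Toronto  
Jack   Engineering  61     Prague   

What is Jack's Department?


Row 4: Jack
Department = Engineering

ANSWER: Engineering


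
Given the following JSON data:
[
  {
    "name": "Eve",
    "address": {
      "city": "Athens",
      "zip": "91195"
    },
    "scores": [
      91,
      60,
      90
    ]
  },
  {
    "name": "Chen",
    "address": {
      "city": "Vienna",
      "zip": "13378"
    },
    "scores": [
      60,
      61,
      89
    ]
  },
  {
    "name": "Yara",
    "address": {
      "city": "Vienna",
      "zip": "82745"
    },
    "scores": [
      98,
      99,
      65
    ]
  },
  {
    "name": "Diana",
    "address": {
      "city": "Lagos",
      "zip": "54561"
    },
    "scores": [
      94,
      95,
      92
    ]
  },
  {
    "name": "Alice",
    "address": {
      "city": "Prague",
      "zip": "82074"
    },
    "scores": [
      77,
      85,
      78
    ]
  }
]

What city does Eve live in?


Path: records[0].address.city
Value: Athens

ANSWER: Athens


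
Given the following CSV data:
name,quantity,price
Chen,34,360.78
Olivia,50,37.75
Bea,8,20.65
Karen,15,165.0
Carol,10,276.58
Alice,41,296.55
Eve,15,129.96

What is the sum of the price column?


Values in 'price' column:
  Row 1: 360.78
  Row 2: 37.75
  Row 3: 20.65
  Row 4: 165.0
  Row 5: 276.58
  Row 6: 296.55
  Row 7: 129.96
Sum = 360.78 + 37.75 + 20.65 + 165.0 + 276.58 + 296.55 + 129.96 = 1287.27

ANSWER: 1287.27


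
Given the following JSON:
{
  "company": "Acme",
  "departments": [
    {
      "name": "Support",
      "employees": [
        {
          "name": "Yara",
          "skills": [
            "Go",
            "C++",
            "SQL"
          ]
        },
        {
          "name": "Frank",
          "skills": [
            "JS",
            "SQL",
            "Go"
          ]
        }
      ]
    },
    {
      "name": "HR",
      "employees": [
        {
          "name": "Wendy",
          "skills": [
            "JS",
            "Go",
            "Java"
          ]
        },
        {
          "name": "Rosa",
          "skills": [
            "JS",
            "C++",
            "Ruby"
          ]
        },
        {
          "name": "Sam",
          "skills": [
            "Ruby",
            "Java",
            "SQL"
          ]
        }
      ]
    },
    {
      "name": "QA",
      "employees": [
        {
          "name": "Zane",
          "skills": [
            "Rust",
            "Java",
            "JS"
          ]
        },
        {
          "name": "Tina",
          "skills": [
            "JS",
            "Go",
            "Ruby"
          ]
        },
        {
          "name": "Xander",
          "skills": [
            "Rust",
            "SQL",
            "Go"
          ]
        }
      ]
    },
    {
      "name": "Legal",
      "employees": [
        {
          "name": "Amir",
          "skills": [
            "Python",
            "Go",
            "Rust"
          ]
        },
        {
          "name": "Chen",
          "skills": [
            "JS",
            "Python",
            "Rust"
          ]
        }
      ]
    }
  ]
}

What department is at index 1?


Path: departments[1].name
Value: HR

ANSWER: HR


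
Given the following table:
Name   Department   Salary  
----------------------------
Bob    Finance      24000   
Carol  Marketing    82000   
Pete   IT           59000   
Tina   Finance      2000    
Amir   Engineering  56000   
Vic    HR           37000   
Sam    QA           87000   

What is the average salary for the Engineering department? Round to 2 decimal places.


Engineering department members:
  Amir: 56000
Sum = 56000
Count = 1
Average = 56000 / 1 = 56000.00

ANSWER: 56000.00


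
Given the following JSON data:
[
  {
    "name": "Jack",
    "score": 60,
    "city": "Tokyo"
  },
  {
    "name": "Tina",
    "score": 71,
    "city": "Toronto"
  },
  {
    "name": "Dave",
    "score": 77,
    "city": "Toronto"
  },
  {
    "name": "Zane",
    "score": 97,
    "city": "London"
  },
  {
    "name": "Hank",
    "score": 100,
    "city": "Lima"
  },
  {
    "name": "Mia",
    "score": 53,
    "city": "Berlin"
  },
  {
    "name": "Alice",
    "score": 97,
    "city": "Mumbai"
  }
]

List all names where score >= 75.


Filtering records where score >= 75:
  Jack (score=60) -> no
  Tina (score=71) -> no
  Dave (score=77) -> YES
  Zane (score=97) -> YES
  Hank (score=100) -> YES
  Mia (score=53) -> no
  Alice (score=97) -> YES


ANSWER: Dave, Zane, Hank, Alice


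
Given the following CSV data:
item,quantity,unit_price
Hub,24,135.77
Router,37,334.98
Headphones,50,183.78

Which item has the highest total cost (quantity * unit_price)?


Computing row totals:
  Hub: 3258.48
  Router: 12394.26
  Headphones: 9189.0
Maximum: Router (12394.26)

ANSWER: Router


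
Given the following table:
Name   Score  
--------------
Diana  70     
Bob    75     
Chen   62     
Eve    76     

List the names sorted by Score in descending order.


Sorting by Score (descending):
  Eve: 76
  Bob: 75
  Diana: 70
  Chen: 62


ANSWER: Eve, Bob, Diana, Chen


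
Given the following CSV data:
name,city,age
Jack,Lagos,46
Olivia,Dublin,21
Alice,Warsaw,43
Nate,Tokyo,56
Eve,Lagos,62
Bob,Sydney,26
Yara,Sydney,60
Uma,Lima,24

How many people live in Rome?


Scanning city column for 'Rome':
Total matches: 0

ANSWER: 0


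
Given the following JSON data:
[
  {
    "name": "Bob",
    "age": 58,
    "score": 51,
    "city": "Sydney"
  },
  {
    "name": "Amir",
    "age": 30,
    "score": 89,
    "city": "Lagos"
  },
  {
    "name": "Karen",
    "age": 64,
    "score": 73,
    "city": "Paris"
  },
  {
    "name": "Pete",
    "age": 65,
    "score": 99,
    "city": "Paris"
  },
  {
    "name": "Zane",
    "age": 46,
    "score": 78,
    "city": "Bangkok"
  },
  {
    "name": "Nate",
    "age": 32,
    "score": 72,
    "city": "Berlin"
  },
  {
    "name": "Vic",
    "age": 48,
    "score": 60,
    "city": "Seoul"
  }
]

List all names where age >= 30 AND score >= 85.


Checking both conditions:
  Bob (age=58, score=51) -> no
  Amir (age=30, score=89) -> YES
  Karen (age=64, score=73) -> no
  Pete (age=65, score=99) -> YES
  Zane (age=46, score=78) -> no
  Nate (age=32, score=72) -> no
  Vic (age=48, score=60) -> no


ANSWER: Amir, Pete
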